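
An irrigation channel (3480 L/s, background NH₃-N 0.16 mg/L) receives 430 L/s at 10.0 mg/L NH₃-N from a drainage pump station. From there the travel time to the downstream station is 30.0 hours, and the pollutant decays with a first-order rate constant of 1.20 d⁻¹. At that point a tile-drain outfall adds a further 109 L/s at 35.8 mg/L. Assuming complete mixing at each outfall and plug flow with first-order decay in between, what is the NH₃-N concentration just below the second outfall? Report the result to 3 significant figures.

1.24 mg/L

Conservation of mass: C = (3480·0.1600 + 430.0·10.00) / 3910 = 4857/3910 = 1.242 mg/L; combined flow 3910 L/s.
Decay over the reach: 1.242·exp(−kt) = 1.242·0.2231 = 0.2772 mg/L.
Second outfall: C = (3910·0.2772 + 109.0·35.80)/4019 = 1.241 mg/L.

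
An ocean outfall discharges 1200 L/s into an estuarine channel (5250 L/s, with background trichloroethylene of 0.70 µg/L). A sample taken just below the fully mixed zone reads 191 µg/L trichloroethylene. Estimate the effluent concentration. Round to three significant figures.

Mass balance: 5250·0.7000 + 1200·Cₑ = 6450·191.0
→ Cₑ = (6450·191.0 − 5250·0.7000) / 1200 = 1024 µg/L.

1020 µg/L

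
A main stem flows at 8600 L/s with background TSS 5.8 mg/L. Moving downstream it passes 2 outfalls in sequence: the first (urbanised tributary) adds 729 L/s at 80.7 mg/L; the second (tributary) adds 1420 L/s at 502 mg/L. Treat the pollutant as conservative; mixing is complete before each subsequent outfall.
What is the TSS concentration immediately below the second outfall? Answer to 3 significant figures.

After outfall 1: Q = 8600 + 729.0 = 9329 L/s; C = (8600·5.800 + 729.0·80.70)/9329 = 11.65 mg/L.
After outfall 2: Q = 9329 + 1420 = 10750 L/s; C = (9329·11.65 + 1420·502.0)/10750 = 76.43 mg/L.

76.4 mg/L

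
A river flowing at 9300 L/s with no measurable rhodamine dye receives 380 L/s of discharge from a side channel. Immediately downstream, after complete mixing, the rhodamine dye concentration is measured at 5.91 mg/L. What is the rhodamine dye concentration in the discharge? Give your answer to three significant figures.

Mass balance: 9300·0 + 380.0·Cₑ = 9680·5.910
→ Cₑ = (9680·5.910 − 9300·0) / 380.0 = 150.5 mg/L.

151 mg/L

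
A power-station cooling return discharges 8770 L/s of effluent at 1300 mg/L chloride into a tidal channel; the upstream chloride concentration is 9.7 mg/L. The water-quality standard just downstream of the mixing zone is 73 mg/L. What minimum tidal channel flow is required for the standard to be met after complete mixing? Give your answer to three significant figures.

170000 L/s

Set C_mix = 73: (Q·9.700 + 8770·1300) / (Q + 8770) = 73
→ Q = 8770·(1300 − 73)/(73 − 9.700) = 170000 L/s.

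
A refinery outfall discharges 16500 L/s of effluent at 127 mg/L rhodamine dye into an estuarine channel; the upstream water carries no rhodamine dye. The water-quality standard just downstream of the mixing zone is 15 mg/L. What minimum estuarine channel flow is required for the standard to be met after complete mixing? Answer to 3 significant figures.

123000 L/s

Set C_mix = 15: (Q·0 + 16500·127.0) / (Q + 16500) = 15
→ Q = 16500·(127.0 − 15)/(15 − 0) = 123200 L/s.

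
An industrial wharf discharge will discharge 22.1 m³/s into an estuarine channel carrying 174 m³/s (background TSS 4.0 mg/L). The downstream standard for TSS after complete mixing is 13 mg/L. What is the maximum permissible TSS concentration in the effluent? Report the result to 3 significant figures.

At the limit, (Qr·Cr + Qe·Cₑ)/(Qr + Qe) = 13:
Cₑ = (196.1·13 − 174.0·4.000) / 22.10 = 83.86 mg/L.

83.9 mg/L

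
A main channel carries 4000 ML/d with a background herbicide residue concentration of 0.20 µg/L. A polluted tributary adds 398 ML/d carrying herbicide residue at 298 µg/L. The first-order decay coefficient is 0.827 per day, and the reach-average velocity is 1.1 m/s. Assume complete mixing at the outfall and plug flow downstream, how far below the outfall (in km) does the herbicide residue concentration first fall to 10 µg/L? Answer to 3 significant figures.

Flow-weighted average: C = (4000·0.2000 + 398.0·298.0) / 4398 = 119400/4398 = 27.15 µg/L.
Set 27.15·exp(−k·t) = 10 → t = ln(27.15/10)/k = 104300 s = 28.99 h.
Distance = v·t = 1.1·104300 = 114800 m = 114.8 km.

115 km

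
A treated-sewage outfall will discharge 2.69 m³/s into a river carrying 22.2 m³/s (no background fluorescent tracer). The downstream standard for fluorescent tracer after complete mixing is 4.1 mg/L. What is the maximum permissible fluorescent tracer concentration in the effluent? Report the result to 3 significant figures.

At the limit, (Qr·Cr + Qe·Cₑ)/(Qr + Qe) = 4.1:
Cₑ = (24.89·4.1 − 22.20·0) / 2.690 = 37.94 mg/L.

37.9 mg/L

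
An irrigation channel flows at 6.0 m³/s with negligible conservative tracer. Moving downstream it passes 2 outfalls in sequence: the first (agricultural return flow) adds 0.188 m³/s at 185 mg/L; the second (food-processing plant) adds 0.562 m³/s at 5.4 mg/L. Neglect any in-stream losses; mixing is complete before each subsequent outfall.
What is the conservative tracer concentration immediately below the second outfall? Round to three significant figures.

After outfall 1: Q = 6.000 + 0.1880 = 6.188 m³/s; C = (6.000·0 + 0.1880·185.0)/6.188 = 5.621 mg/L.
After outfall 2: Q = 6.188 + 0.5620 = 6.750 m³/s; C = (6.188·5.621 + 0.5620·5.400)/6.750 = 5.602 mg/L.

5.60 mg/L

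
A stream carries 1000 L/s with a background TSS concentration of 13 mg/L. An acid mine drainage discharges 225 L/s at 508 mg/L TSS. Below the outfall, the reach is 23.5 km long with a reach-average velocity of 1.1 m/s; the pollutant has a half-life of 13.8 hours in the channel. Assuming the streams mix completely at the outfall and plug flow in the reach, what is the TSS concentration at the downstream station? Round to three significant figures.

77.1 mg/L

Mixed concentration C = ΣQC/ΣQ = (1000·13.00 + 225.0·508.0) / 1225 = 127300/1225 = 103.9 mg/L.
Travel time t = 23.5·1000 / 1.1 = 21360 s = 5.934 h.
Half-life 13.8 h → k = ln 2 / 13.8 = 0.05023 h⁻¹ = 1.205 d⁻¹.
First-order decay: C = 103.9·exp(−k·t) = 103.9·0.7422 = 77.13 mg/L.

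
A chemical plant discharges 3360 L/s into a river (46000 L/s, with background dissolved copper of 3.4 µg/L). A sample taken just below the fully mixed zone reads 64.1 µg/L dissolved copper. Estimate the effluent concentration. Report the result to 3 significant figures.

Mass balance: 46000·3.400 + 3360·Cₑ = 49360·64.10
→ Cₑ = (49360·64.10 − 46000·3.400) / 3360 = 895.1 µg/L.

895 µg/L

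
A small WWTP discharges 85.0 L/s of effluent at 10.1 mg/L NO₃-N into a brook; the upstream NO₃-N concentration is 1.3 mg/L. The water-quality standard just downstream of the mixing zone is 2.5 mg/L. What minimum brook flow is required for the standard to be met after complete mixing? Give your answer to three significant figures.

Set C_mix = 2.5: (Q·1.300 + 85.00·10.10) / (Q + 85.00) = 2.5
→ Q = 85.00·(10.10 − 2.5)/(2.5 − 1.300) = 538.3 L/s.

538 L/s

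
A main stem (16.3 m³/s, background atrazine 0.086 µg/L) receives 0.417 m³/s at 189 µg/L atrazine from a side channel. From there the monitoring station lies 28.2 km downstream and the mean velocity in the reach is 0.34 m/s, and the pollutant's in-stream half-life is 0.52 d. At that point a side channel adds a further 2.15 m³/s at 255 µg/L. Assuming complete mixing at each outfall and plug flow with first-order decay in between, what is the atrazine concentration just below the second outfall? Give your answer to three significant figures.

30.2 µg/L

Conservation of mass: C = (16.30·0.08600 + 0.4170·189.0) / 16.72 = 80.21/16.72 = 4.798 µg/L; combined flow 16.72 m³/s.
Travel time t = 28.2·1000 / 0.34 = 82940 s = 23.04 h.
Half-life 0.52 d → k = ln 2 / 0.52 = 1.333 d⁻¹.
Applying C = C₀e^(−kt): 4.798 × 0.2781 = 1.335 µg/L.
Second outfall: C = (16.72·1.335 + 2.150·255.0)/18.87 = 30.24 µg/L.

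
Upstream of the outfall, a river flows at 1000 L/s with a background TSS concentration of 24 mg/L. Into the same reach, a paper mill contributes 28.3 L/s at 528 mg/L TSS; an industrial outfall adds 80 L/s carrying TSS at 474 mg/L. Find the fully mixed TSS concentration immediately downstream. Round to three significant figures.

69.4 mg/L

Mixed concentration C = ΣQC/ΣQ = (1000·24.00 + 28.30·528.0 + 80.00·474.0) / 1108 = 76860/1108 = 69.35 mg/L.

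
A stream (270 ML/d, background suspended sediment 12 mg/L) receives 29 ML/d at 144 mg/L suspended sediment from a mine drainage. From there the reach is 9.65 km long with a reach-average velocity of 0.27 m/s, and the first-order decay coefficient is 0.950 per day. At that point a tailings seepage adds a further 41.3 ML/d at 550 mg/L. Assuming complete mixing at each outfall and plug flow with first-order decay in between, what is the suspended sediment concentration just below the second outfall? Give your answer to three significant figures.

Mass balance: C = (270.0·12.00 + 29.00·144.0) / 299.0 = 7416/299.0 = 24.80 mg/L; combined flow 299.0 ML/d.
Travel time t = 9.65·1000 / 0.27 = 35740 s = 9.928 h.
First-order decay: C = 24.80·exp(−k·t) = 24.80·0.6750 = 16.74 mg/L.
At the second outfall, C = (299.0·16.74 + 41.30·550.0) / (299.0 + 41.30) = 81.46 mg/L.

81.5 mg/L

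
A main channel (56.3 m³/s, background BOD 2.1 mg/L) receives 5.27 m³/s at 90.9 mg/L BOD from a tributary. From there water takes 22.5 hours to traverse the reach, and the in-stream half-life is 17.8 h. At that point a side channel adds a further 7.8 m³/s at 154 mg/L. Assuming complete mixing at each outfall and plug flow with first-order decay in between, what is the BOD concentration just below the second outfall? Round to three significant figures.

20.9 mg/L

Mass balance: C = (56.30·2.100 + 5.270·90.90) / 61.57 = 597.3/61.57 = 9.701 mg/L; combined flow 61.57 m³/s.
Half-life 17.8 h → k = ln 2 / 17.8 = 0.03894 h⁻¹ = 0.9346 d⁻¹.
Decay over the reach: 9.701·exp(−kt) = 9.701·0.4164 = 4.039 mg/L.
At the second outfall, C = (61.57·4.039 + 7.800·154.0) / (61.57 + 7.800) = 20.90 mg/L.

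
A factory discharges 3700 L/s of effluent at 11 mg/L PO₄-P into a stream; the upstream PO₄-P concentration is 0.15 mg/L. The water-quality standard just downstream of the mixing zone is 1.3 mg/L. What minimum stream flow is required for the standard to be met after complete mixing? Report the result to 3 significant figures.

Set C_mix = 1.3: (Q·0.1500 + 3700·11.00) / (Q + 3700) = 1.3
→ Q = 3700·(11.00 − 1.3)/(1.3 − 0.1500) = 31210 L/s.

31200 L/s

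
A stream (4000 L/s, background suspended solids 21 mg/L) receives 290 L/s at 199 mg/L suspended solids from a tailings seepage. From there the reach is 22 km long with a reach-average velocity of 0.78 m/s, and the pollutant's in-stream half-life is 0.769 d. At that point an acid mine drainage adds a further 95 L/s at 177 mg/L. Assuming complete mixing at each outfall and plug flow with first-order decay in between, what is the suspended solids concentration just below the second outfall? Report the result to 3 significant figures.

Mixed concentration C = ΣQC/ΣQ = (4000·21.00 + 290.0·199.0) / 4290 = 141700/4290 = 33.03 mg/L; combined flow 4290 L/s.
Travel time t = 22·1000 / 0.78 = 28210 s = 7.835 h.
Half-life 0.769 d → k = ln 2 / 0.769 = 0.9014 d⁻¹.
Applying C = C₀e^(−kt): 33.03 × 0.7451 = 24.61 mg/L.
At the second outfall, C = (4290·24.61 + 95.00·177.0) / (4290 + 95.00) = 27.91 mg/L.

27.9 mg/L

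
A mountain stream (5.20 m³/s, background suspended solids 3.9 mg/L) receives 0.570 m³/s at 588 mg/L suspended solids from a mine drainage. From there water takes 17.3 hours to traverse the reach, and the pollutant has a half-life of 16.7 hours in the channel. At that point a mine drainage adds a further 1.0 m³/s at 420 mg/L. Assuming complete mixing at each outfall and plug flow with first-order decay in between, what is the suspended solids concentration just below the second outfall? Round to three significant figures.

Mixed concentration C = ΣQC/ΣQ = (5.200·3.900 + 0.5700·588.0) / 5.770 = 355.4/5.770 = 61.60 mg/L; combined flow 5.770 m³/s.
Half-life 16.7 h → k = ln 2 / 16.7 = 0.04151 h⁻¹ = 0.9961 d⁻¹.
Applying C = C₀e^(−kt): 61.60 × 0.4877 = 30.04 mg/L.
At the second outfall, C = (5.770·30.04 + 1.000·420.0) / (5.770 + 1.000) = 87.64 mg/L.

87.6 mg/L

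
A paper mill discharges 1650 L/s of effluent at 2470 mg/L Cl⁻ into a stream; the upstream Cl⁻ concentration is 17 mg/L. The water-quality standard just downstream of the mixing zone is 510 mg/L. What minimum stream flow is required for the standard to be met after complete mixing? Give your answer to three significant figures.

6560 L/s

Set C_mix = 510: (Q·17.00 + 1650·2470) / (Q + 1650) = 510
→ Q = 1650·(2470 − 510)/(510 − 17.00) = 6560 L/s.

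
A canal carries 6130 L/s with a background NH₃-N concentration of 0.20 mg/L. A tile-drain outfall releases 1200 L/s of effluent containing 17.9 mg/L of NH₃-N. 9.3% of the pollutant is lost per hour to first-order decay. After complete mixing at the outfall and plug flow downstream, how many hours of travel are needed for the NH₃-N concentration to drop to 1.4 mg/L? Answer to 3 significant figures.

8.14 h

Conservation of mass: C = (6130·0.2000 + 1200·17.90) / 7330 = 22710/7330 = 3.098 mg/L.
9.3%/h lost → k = −ln(1 − 0.093) = 0.09761 h⁻¹.
3.098·exp(−k·t) = 1.4 → t = ln(3.098/1.4)/k = 29290 s = 8.136 h.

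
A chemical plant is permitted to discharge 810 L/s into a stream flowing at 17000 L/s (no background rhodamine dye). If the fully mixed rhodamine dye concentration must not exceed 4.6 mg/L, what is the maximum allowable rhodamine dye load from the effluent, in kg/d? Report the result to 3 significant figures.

7080 kg/d

Mass balance at the limit: 17000·0 + 810.0·Cₑ = 17810·4.6 → Cₑ = 101.1 mg/L.
810.0 L/s = 0.8100 m³/s. Load = 0.8100 m³/s × 101.1 g/m³ × 86 400 s/d = 7078 kg/d.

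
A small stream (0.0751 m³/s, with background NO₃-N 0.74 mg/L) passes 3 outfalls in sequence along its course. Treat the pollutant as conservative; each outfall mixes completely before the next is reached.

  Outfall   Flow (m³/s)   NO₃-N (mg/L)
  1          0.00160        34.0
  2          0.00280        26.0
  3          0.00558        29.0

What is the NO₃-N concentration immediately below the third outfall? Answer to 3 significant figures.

Outfall 1: combined Q = 0.07670 m³/s; C = (0.07510·0.7400 + 0.001600·34.00)/0.07670 = 1.434 mg/L.
Outfall 2: combined Q = 0.07950 m³/s; C = (0.07670·1.434 + 0.002800·26.00)/0.07950 = 2.299 mg/L.
Outfall 3: combined Q = 0.08508 m³/s; C = (0.07950·2.299 + 0.005580·29.00)/0.08508 = 4.050 mg/L.

4.05 mg/L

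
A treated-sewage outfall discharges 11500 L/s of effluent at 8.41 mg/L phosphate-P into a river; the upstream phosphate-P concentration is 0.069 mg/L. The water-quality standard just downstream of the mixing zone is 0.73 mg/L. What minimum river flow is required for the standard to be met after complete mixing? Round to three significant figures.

134000 L/s

Set C_mix = 0.73: (Q·0.06900 + 11500·8.410) / (Q + 11500) = 0.73
→ Q = 11500·(8.410 − 0.73)/(0.73 − 0.06900) = 133600 L/s.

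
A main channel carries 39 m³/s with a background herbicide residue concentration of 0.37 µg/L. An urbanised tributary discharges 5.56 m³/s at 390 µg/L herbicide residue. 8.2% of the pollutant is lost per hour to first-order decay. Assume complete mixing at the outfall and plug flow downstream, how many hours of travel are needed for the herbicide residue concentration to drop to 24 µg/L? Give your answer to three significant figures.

8.34 h

Mixed concentration C = ΣQC/ΣQ = (39.00·0.3700 + 5.560·390.0) / 44.56 = 2183/44.56 = 48.99 µg/L.
8.2%/h lost → k = −ln(1 − 0.082) = 0.08556 h⁻¹.
48.99·exp(−k·t) = 24 → t = ln(48.99/24)/k = 30020 s = 8.339 h.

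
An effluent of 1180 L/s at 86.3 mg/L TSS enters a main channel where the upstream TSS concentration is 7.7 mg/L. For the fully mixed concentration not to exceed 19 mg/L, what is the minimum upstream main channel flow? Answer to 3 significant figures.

7030 L/s

Set C_mix = 19: (Q·7.700 + 1180·86.30) / (Q + 1180) = 19
→ Q = 1180·(86.30 − 19)/(19 − 7.700) = 7028 L/s.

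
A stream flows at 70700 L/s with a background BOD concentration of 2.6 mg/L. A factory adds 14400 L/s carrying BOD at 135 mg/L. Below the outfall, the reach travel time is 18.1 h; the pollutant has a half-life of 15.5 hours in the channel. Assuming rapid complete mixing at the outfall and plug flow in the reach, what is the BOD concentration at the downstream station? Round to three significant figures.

11.1 mg/L

Conservation of mass: C = (70700·2.600 + 14400·135.0) / 85100 = 2128000/85100 = 25.00 mg/L.
Half-life 15.5 h → k = ln 2 / 15.5 = 0.04472 h⁻¹ = 1.073 d⁻¹.
After decay, C = 25.00 × e^(−kt) = 25.00 × 0.4451 = 11.13 mg/L.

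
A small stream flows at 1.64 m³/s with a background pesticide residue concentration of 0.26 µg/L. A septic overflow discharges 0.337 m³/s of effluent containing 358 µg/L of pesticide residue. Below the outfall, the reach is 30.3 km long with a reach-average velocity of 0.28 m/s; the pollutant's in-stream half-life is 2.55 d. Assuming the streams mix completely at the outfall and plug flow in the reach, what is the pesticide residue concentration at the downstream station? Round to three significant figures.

Mass balance: C = (1.640·0.2600 + 0.3370·358.0) / 1.977 = 121.1/1.977 = 61.24 µg/L.
Travel time t = 30.3·1000 / 0.28 = 108200 s = 30.06 h.
Half-life 2.55 d → k = ln 2 / 2.55 = 0.2718 d⁻¹.
First-order decay: C = 61.24·exp(−k·t) = 61.24·0.7114 = 43.57 µg/L.

43.6 µg/L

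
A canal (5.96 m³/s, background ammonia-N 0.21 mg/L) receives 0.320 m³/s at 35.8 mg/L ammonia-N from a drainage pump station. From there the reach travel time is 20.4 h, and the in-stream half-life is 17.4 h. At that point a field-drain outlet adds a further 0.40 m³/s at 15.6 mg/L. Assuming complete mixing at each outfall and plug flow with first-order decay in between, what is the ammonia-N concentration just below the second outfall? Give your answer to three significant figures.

Flow-weighted average: C = (5.960·0.2100 + 0.3200·35.80) / 6.280 = 12.71/6.280 = 2.024 mg/L; combined flow 6.280 m³/s.
Half-life 17.4 h → k = ln 2 / 17.4 = 0.03984 h⁻¹ = 0.9561 d⁻¹.
After decay, C = 2.024 × e^(−kt) = 2.024 × 0.4437 = 0.8978 mg/L.
At the second outfall, C = (6.280·0.8978 + 0.4000·15.60) / (6.280 + 0.4000) = 1.778 mg/L.

1.78 mg/L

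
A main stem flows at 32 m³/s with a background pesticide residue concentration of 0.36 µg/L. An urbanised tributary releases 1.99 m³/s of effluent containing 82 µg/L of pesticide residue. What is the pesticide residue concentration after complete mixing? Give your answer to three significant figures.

Flow-weighted average: C = (32.00·0.3600 + 1.990·82.00) / 33.99 = 174.7/33.99 = 5.140 µg/L.

5.14 µg/L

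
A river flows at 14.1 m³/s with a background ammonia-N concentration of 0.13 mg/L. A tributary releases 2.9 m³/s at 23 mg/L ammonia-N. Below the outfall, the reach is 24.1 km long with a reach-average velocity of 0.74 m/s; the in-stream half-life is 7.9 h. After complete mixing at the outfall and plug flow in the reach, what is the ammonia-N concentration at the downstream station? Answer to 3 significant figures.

After mixing, C = (14.10·0.1300 + 2.900·23.00) / 17.00 = 68.53/17.00 = 4.031 mg/L.
Travel time t = 24.1·1000 / 0.74 = 32570 s = 9.047 h.
Half-life 7.9 h → k = ln 2 / 7.9 = 0.08774 h⁻¹ = 2.106 d⁻¹.
After decay, C = 4.031 × e^(−kt) = 4.031 × 0.4521 = 1.823 mg/L.

1.82 mg/L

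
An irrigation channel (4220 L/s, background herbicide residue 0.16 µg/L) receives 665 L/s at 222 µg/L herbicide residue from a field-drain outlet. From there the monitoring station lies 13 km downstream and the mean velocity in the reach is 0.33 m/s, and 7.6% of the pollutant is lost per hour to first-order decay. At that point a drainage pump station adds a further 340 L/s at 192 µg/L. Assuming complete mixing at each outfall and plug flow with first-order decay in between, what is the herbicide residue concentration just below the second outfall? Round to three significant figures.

After mixing, C = (4220·0.1600 + 665.0·222.0) / 4885 = 148300/4885 = 30.36 µg/L; combined flow 4885 L/s.
Travel time t = 13·1000 / 0.33 = 39390 s = 10.94 h.
7.6%/h lost → k = −ln(1 − 0.076) = 0.07904 h⁻¹.
After decay, C = 30.36 × e^(−kt) = 30.36 × 0.4211 = 12.78 µg/L.
At the second outfall, C = (4885·12.78 + 340.0·192.0) / (4885 + 340.0) = 24.45 µg/L.

24.4 µg/L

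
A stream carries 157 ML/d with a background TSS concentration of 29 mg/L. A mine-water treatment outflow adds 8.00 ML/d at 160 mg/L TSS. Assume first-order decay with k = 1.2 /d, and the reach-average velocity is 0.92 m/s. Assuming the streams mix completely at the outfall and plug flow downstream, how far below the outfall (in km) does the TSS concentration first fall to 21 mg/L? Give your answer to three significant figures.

34.5 km

Flow-weighted average: C = (157.0·29.00 + 8.000·160.0) / 165.0 = 5833/165.0 = 35.35 mg/L.
Set 35.35·exp(−k·t) = 21 → t = ln(35.35/21)/k = 37500 s = 10.42 h.
Distance = v·t = 0.92·37500 = 34500 m = 34.50 km.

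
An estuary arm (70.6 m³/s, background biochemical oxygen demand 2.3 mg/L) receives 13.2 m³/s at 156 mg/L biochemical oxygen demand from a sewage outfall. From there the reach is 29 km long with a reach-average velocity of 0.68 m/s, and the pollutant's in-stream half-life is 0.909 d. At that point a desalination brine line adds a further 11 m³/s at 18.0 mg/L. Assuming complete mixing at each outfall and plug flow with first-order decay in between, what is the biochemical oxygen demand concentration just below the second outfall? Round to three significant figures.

Flow-weighted average: C = (70.60·2.300 + 13.20·156.0) / 83.80 = 2222/83.80 = 26.51 mg/L; combined flow 83.80 m³/s.
Travel time t = 29·1000 / 0.68 = 42650 s = 11.85 h.
Half-life 0.909 d → k = ln 2 / 0.909 = 0.7625 d⁻¹.
Applying C = C₀e^(−kt): 26.51 × 0.6863 = 18.20 mg/L.
At the second outfall, C = (83.80·18.20 + 11.00·18.00) / (83.80 + 11.00) = 18.17 mg/L.

18.2 mg/L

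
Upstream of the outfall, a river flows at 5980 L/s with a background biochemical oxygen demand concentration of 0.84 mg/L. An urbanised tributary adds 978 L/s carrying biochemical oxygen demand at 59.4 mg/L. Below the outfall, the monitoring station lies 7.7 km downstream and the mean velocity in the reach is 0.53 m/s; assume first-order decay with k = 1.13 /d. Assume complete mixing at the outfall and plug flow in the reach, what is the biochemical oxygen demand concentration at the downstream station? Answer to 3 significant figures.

After mixing, C = (5980·0.8400 + 978.0·59.40) / 6958 = 63120/6958 = 9.071 mg/L.
Travel time t = 7.7·1000 / 0.53 = 14530 s = 4.036 h.
Applying C = C₀e^(−kt): 9.071 × 0.8269 = 7.501 mg/L.

7.50 mg/L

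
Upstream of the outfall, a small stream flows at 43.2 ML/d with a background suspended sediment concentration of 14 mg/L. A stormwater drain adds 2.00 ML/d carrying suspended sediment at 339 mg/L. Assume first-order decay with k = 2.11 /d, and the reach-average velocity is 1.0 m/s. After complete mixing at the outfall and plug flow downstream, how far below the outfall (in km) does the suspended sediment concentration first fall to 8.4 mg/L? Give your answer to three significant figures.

49.9 km

Conservation of mass: C = (43.20·14.00 + 2.000·339.0) / 45.20 = 1283/45.20 = 28.38 mg/L.
Set 28.38·exp(−k·t) = 8.4 → t = ln(28.38/8.4)/k = 49850 s = 13.85 h.
Distance = v·t = 1.0·49850 = 49850 m = 49.85 km.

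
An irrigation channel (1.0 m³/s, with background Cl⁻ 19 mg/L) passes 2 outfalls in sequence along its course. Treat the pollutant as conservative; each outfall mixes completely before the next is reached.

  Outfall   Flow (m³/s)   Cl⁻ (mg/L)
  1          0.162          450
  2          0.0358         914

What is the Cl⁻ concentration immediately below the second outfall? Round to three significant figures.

After outfall 1: Q = 1.000 + 0.1620 = 1.162 m³/s; C = (1.000·19.00 + 0.1620·450.0)/1.162 = 79.09 mg/L.
After outfall 2: Q = 1.162 + 0.03580 = 1.198 m³/s; C = (1.162·79.09 + 0.03580·914.0)/1.198 = 104.0 mg/L.

104 mg/L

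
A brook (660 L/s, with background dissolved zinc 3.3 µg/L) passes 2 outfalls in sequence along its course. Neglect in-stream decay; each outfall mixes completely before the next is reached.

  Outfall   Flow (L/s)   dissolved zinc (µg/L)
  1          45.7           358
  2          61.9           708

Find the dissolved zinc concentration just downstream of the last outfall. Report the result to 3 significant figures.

81.2 µg/L

After outfall 1: Q = 660.0 + 45.70 = 705.7 L/s; C = (660.0·3.300 + 45.70·358.0)/705.7 = 26.27 µg/L.
After outfall 2: Q = 705.7 + 61.90 = 767.6 L/s; C = (705.7·26.27 + 61.90·708.0)/767.6 = 81.25 µg/L.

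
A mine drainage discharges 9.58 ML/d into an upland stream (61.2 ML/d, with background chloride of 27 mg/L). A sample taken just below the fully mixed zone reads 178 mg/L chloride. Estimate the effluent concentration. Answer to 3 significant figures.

Mass balance: 61.20·27.00 + 9.580·Cₑ = 70.78·178.0
→ Cₑ = (70.78·178.0 − 61.20·27.00) / 9.580 = 1143 mg/L.

1140 mg/L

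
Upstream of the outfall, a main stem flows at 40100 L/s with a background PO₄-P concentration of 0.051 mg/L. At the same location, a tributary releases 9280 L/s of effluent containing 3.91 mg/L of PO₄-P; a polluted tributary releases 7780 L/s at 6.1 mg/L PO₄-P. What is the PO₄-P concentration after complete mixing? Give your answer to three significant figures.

Conservation of mass: C = (40100·0.05100 + 9280·3.910 + 7780·6.100) / 57160 = 85790/57160 = 1.501 mg/L.

1.50 mg/L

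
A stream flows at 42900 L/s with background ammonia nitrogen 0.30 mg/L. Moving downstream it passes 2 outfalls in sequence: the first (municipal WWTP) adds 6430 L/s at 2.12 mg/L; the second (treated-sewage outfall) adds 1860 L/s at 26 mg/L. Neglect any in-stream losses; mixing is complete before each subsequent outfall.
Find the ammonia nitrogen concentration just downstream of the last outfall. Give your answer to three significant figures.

1.46 mg/L

After outfall 1: Q = 42900 + 6430 = 49330 L/s; C = (42900·0.3000 + 6430·2.120)/49330 = 0.5372 mg/L.
After outfall 2: Q = 49330 + 1860 = 51190 L/s; C = (49330·0.5372 + 1860·26.00)/51190 = 1.462 mg/L.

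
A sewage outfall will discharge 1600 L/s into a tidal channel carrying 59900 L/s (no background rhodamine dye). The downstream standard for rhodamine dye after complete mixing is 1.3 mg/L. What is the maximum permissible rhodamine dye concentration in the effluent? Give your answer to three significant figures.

50.0 mg/L

At the limit, (Qr·Cr + Qe·Cₑ)/(Qr + Qe) = 1.3:
Cₑ = (61500·1.3 − 59900·0) / 1600 = 49.97 mg/L.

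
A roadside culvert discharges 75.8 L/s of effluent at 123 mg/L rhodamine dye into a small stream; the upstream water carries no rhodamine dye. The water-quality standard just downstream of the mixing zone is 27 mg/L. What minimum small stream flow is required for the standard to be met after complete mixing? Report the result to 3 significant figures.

Set C_mix = 27: (Q·0 + 75.80·123.0) / (Q + 75.80) = 27
→ Q = 75.80·(123.0 − 27)/(27 − 0) = 269.5 L/s.

270 L/s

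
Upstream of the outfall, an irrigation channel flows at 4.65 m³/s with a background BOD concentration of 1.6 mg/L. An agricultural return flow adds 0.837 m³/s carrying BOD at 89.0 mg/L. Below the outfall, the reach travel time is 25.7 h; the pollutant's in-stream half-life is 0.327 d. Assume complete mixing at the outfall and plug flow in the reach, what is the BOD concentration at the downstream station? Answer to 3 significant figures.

1.54 mg/L

Conservation of mass: C = (4.650·1.600 + 0.8370·89.00) / 5.487 = 81.93/5.487 = 14.93 mg/L.
Half-life 0.327 d → k = ln 2 / 0.327 = 2.120 d⁻¹.
Applying C = C₀e^(−kt): 14.93 × 0.1033 = 1.543 mg/L.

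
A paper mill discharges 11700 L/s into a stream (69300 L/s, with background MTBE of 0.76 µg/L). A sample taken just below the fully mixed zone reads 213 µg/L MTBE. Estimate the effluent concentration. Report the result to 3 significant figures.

1470 µg/L

Mass balance: 69300·0.7600 + 11700·Cₑ = 81000·213.0
→ Cₑ = (81000·213.0 − 69300·0.7600) / 11700 = 1470 µg/L.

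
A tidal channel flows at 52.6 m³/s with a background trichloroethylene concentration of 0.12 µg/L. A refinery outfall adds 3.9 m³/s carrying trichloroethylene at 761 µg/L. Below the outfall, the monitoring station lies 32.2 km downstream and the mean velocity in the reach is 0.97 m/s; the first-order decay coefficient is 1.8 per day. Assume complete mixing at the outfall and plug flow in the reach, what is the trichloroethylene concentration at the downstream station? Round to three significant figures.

Mass balance: C = (52.60·0.1200 + 3.900·761.0) / 56.50 = 2974/56.50 = 52.64 µg/L.
Travel time t = 32.2·1000 / 0.97 = 33200 s = 9.221 h.
Decay over the reach: 52.64·exp(−kt) = 52.64·0.5008 = 26.36 µg/L.

26.4 µg/L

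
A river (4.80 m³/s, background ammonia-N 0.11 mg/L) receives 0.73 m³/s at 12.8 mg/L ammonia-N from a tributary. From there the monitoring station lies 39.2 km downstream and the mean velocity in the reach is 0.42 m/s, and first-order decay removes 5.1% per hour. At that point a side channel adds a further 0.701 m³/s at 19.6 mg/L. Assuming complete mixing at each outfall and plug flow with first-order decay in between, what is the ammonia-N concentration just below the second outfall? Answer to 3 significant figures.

Flow-weighted average: C = (4.800·0.1100 + 0.7300·12.80) / 5.530 = 9.872/5.530 = 1.785 mg/L; combined flow 5.530 m³/s.
Travel time t = 39.2·1000 / 0.42 = 93330 s = 25.93 h.
5.1%/h lost → k = −ln(1 − 0.051) = 0.05235 h⁻¹.
Applying C = C₀e^(−kt): 1.785 × 0.2574 = 0.4595 mg/L.
Second outfall: C = (5.530·0.4595 + 0.7010·19.60)/6.231 = 2.613 mg/L.

2.61 mg/L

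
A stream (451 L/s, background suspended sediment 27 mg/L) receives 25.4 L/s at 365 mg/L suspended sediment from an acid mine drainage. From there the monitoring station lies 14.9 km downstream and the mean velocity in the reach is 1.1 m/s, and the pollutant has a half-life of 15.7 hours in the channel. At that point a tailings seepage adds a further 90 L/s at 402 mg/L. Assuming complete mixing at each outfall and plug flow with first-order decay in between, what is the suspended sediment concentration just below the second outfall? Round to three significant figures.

Flow-weighted average: C = (451.0·27.00 + 25.40·365.0) / 476.4 = 21450/476.4 = 45.02 mg/L; combined flow 476.4 L/s.
Travel time t = 14.9·1000 / 1.1 = 13550 s = 3.763 h.
Half-life 15.7 h → k = ln 2 / 15.7 = 0.04415 h⁻¹ = 1.060 d⁻¹.
After decay, C = 45.02 × e^(−kt) = 45.02 × 0.8469 = 38.13 mg/L.
Second outfall: C = (476.4·38.13 + 90.00·402.0)/566.4 = 95.95 mg/L.

95.9 mg/L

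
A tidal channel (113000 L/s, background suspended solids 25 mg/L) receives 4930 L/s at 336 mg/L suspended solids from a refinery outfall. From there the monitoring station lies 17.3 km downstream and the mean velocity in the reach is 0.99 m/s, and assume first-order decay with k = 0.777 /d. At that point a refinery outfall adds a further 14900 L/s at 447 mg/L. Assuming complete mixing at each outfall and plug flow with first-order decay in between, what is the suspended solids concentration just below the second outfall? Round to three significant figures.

79.0 mg/L

After mixing, C = (113000·25.00 + 4930·336.0) / 117900 = 4481000/117900 = 38.00 mg/L; combined flow 117900 L/s.
Travel time t = 17.3·1000 / 0.99 = 17470 s = 4.854 h.
After decay, C = 38.00 × e^(−kt) = 38.00 × 0.8546 = 32.47 mg/L.
At the second outfall, C = (117900·32.47 + 14900·447.0) / (117900 + 14900) = 78.97 mg/L.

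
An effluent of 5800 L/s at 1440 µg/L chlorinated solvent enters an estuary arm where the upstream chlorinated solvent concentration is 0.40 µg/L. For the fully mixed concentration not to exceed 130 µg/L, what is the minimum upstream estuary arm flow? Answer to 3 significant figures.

Set C_mix = 130: (Q·0.4000 + 5800·1440) / (Q + 5800) = 130
→ Q = 5800·(1440 − 130)/(130 − 0.4000) = 58630 L/s.

58600 L/s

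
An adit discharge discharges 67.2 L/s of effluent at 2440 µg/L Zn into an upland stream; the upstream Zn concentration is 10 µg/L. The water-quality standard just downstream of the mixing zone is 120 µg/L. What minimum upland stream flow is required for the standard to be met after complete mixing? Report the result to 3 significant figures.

1420 L/s

Set C_mix = 120: (Q·10.00 + 67.20·2440) / (Q + 67.20) = 120
→ Q = 67.20·(2440 − 120)/(120 − 10.00) = 1417 L/s.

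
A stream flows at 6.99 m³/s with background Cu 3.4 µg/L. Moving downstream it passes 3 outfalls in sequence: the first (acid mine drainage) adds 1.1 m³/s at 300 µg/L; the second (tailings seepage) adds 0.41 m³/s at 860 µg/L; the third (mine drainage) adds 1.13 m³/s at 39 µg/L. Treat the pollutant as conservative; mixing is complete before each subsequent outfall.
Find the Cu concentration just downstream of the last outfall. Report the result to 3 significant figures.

77.9 µg/L

After outfall 1: Q = 6.990 + 1.100 = 8.090 m³/s; C = (6.990·3.400 + 1.100·300.0)/8.090 = 43.73 µg/L.
After outfall 2: Q = 8.090 + 0.4100 = 8.500 m³/s; C = (8.090·43.73 + 0.4100·860.0)/8.500 = 83.10 µg/L.
After outfall 3: Q = 8.500 + 1.130 = 9.630 m³/s; C = (8.500·83.10 + 1.130·39.00)/9.630 = 77.93 µg/L.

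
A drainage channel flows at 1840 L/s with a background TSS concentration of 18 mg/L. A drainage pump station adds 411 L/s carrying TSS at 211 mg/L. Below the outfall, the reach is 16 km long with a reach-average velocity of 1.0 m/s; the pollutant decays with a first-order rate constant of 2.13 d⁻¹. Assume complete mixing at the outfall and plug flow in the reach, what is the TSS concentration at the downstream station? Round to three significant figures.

35.9 mg/L

Mixed concentration C = ΣQC/ΣQ = (1840·18.00 + 411.0·211.0) / 2251 = 119800/2251 = 53.24 mg/L.
Travel time t = 16·1000 / 1.0 = 16000 s = 4.444 h.
Decay over the reach: 53.24·exp(−kt) = 53.24·0.6741 = 35.89 mg/L.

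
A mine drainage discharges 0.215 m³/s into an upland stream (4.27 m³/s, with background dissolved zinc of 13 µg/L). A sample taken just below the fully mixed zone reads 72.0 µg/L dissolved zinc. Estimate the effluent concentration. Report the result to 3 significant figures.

Mass balance: 4.270·13.00 + 0.2150·Cₑ = 4.485·72.00
→ Cₑ = (4.485·72.00 − 4.270·13.00) / 0.2150 = 1244 µg/L.

1240 µg/L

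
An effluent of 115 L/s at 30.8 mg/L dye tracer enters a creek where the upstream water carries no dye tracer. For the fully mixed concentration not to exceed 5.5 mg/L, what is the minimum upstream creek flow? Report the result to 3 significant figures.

Set C_mix = 5.5: (Q·0 + 115.0·30.80) / (Q + 115.0) = 5.5
→ Q = 115.0·(30.80 − 5.5)/(5.5 − 0) = 529.0 L/s.

529 L/s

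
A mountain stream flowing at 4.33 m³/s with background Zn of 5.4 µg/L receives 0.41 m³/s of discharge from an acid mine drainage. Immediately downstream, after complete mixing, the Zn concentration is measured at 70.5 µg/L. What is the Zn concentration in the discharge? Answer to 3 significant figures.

Mass balance: 4.330·5.400 + 0.4100·Cₑ = 4.740·70.50
→ Cₑ = (4.740·70.50 − 4.330·5.400) / 0.4100 = 758.0 µg/L.

758 µg/L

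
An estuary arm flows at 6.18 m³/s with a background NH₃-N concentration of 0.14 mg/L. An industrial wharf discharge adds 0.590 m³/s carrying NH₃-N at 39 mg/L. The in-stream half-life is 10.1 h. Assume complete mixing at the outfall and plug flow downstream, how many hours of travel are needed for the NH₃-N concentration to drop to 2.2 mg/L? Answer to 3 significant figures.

6.88 h

Mass balance: C = (6.180·0.1400 + 0.5900·39.00) / 6.770 = 23.88/6.770 = 3.527 mg/L.
Half-life 10.1 h → k = ln 2 / 10.1 = 0.06863 h⁻¹ = 1.647 d⁻¹.
3.527·exp(−k·t) = 2.2 → t = ln(3.527/2.2)/k = 24750 s = 6.876 h.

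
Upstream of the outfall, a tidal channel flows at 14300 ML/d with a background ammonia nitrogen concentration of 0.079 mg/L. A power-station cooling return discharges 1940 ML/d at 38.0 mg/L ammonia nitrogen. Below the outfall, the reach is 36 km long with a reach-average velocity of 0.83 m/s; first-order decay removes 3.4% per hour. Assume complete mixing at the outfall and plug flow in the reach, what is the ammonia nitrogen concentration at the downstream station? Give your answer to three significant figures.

After mixing, C = (14300·0.07900 + 1940·38.00) / 16240 = 74850/16240 = 4.609 mg/L.
Travel time t = 36·1000 / 0.83 = 43370 s = 12.05 h.
3.4%/h lost → k = −ln(1 − 0.034) = 0.03459 h⁻¹.
Decay over the reach: 4.609·exp(−kt) = 4.609·0.6592 = 3.038 mg/L.

3.04 mg/L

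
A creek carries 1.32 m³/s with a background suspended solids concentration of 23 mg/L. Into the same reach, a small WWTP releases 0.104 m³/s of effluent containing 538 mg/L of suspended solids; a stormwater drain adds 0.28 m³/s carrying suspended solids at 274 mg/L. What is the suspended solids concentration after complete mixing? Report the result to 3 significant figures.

95.7 mg/L

Flow-weighted average: C = (1.320·23.00 + 0.1040·538.0 + 0.2800·274.0) / 1.704 = 163.0/1.704 = 95.68 mg/L.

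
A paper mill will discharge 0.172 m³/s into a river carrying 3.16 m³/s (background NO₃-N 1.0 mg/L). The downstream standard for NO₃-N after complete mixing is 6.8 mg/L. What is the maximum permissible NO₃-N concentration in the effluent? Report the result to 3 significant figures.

113 mg/L

At the limit, (Qr·Cr + Qe·Cₑ)/(Qr + Qe) = 6.8:
Cₑ = (3.332·6.8 − 3.160·1.000) / 0.1720 = 113.4 mg/L.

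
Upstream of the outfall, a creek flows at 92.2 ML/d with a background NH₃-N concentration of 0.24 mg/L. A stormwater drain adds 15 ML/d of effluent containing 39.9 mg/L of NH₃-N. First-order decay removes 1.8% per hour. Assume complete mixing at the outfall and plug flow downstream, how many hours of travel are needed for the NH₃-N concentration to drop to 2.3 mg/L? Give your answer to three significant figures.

Mixed concentration C = ΣQC/ΣQ = (92.20·0.2400 + 15.00·39.90) / 107.2 = 620.6/107.2 = 5.789 mg/L.
1.8%/h lost → k = −ln(1 − 0.018) = 0.01816 h⁻¹.
5.789·exp(−k·t) = 2.3 → t = ln(5.789/2.3)/k = 183000 s = 50.82 h.

50.8 h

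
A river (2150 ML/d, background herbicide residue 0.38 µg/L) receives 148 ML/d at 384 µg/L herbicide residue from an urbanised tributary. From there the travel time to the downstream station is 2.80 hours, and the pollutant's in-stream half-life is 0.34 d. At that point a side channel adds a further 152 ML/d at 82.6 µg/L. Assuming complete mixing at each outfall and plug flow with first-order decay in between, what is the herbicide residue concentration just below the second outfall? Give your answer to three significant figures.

Flow-weighted average: C = (2150·0.3800 + 148.0·384.0) / 2298 = 57650/2298 = 25.09 µg/L; combined flow 2298 ML/d.
Half-life 0.34 d → k = ln 2 / 0.34 = 2.039 d⁻¹.
Applying C = C₀e^(−kt): 25.09 × 0.7883 = 19.78 µg/L.
At the second outfall, C = (2298·19.78 + 152.0·82.60) / (2298 + 152.0) = 23.67 µg/L.

23.7 µg/L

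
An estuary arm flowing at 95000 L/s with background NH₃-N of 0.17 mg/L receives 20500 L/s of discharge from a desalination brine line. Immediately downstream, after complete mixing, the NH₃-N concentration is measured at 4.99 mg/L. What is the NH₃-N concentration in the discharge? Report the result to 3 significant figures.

Mass balance: 95000·0.1700 + 20500·Cₑ = 115500·4.990
→ Cₑ = (115500·4.990 − 95000·0.1700) / 20500 = 27.33 mg/L.

27.3 mg/L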